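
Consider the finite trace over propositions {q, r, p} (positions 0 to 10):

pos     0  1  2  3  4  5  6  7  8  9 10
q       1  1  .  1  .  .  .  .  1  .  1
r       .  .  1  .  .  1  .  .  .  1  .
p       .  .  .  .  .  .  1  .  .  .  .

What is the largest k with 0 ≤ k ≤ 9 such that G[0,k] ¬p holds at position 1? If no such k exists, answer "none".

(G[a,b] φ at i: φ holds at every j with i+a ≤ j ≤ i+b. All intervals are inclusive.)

¬p must hold from j=1 onward; find where it first fails.
  j=1: holds
  j=2: holds
  j=3: holds
  j=4: holds
  j=5: holds
  j=6: fails
Holds on [1,5], so largest k = 4.

4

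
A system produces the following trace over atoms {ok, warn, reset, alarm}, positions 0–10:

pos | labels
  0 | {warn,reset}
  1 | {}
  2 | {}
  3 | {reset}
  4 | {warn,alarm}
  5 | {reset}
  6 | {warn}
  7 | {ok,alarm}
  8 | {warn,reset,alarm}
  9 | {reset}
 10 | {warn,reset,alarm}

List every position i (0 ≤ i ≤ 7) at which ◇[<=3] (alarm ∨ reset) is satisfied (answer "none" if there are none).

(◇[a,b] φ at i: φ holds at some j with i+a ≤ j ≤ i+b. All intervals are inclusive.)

0, 1, 2, 3, 4, 5, 6, 7

Evaluate at each i in [0,7]:
  i=0: ✓ (witness j=0)
  i=1: ✓ (witness j=3)
  i=2: ✓ (witness j=3)
  i=3: ✓ (witness j=3)
  i=4: ✓ (witness j=4)
  i=5: ✓ (witness j=5)
  i=6: ✓ (witness j=7)
  i=7: ✓ (witness j=7)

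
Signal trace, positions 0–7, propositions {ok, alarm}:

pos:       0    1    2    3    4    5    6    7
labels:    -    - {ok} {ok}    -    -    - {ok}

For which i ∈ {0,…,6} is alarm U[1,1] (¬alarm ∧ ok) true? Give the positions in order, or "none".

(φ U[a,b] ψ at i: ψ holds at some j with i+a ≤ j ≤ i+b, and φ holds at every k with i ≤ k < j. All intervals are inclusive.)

Evaluate at each i in [0,6]:
  i=0: ✗ (no rhs in [1,1])
  i=1: ✗ (lhs fails at k=1 before rhs at j=2)
  i=2: ✗ (lhs fails at k=2 before rhs at j=3)
  i=3: ✗ (no rhs in [4,4])
  i=4: ✗ (no rhs in [5,5])
  i=5: ✗ (no rhs in [6,6])
  i=6: ✗ (lhs fails at k=6 before rhs at j=7)

none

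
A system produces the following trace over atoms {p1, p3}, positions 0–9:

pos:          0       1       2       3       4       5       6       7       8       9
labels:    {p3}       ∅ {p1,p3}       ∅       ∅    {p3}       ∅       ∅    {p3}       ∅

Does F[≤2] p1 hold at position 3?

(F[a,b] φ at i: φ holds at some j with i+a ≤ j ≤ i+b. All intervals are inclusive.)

No

Check p1 at each j in [3,5]:
  j=3: false
  j=4: false
  j=5: false
No position in the window satisfies it → formula fails.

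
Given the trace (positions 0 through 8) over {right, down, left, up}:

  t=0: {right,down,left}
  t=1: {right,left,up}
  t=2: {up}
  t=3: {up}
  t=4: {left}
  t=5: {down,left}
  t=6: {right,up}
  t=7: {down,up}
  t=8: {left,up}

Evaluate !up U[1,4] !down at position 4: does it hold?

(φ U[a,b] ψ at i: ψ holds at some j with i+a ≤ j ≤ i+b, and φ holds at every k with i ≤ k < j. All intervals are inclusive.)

Need some j in [5,8] with !down, and !up at every k in [4,j-1].
  j=5: !down false.
  j=6: !down holds; !up holds at every k in [4,5] → satisfied.

Yes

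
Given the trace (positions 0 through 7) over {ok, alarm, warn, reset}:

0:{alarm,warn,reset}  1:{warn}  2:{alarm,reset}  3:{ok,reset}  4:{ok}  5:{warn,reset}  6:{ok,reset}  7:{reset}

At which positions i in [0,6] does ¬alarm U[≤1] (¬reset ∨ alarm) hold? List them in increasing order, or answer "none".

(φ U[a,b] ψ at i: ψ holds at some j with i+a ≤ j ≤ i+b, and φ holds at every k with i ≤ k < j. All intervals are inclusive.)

Evaluate at each i in [0,6]:
  i=0: ✓ (rhs at j=0)
  i=1: ✓ (rhs at j=1)
  i=2: ✓ (rhs at j=2)
  i=3: ✓ (rhs at j=4; lhs holds on [3,3])
  i=4: ✓ (rhs at j=4)
  i=5: ✗ (no rhs in [5,6])
  i=6: ✗ (no rhs in [6,7])

0, 1, 2, 3, 4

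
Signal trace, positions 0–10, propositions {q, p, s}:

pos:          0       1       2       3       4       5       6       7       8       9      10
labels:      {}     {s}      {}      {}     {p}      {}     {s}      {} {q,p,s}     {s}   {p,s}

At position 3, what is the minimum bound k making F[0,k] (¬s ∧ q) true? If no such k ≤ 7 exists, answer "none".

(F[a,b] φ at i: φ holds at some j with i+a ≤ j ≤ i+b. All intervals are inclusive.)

none

Scan j = 3,4,… for (¬s ∧ q):
  j=3: fails
  j=4: fails
  j=5: fails
  j=6: fails
  j=7: fails
  j=8: fails
  j=9: fails
  j=10: fails
No j in [3,10] satisfies it → none.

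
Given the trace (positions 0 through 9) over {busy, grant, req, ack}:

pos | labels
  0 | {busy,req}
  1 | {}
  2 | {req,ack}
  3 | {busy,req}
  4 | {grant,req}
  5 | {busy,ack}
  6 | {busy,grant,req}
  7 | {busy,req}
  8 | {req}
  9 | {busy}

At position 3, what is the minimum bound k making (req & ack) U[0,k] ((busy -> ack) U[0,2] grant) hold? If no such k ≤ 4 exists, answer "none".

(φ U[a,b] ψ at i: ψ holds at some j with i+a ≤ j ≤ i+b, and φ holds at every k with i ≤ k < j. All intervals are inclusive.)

none

Need earliest j ≥ 3 with ((busy -> ack) U[0,2] grant), and (req & ack) at every k in [3,j-1].
  j=3: rhs fails.
  j=4: rhs holds but lhs fails at k=3.
  j=5: rhs holds but lhs fails at k=3.
  j=6: rhs holds but lhs fails at k=3.
  j=7: rhs fails.
No witness within the range → none.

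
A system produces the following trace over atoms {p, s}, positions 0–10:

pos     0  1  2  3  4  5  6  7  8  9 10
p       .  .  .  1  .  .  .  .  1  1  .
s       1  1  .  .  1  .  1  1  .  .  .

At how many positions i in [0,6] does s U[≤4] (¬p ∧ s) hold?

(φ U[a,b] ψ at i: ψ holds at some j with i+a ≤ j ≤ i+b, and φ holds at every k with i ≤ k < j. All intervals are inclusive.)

4

Evaluate at each i in [0,6]:
  i=0: ✓ (rhs at j=0)
  i=1: ✓ (rhs at j=1)
  i=2: ✗ (lhs fails at k=2 before rhs at j=4)
  i=3: ✗ (lhs fails at k=3 before rhs at j=4)
  i=4: ✓ (rhs at j=4)
  i=5: ✗ (lhs fails at k=5 before rhs at j=6)
  i=6: ✓ (rhs at j=6)
Positions where it holds: {0, 1, 4, 6} → 4.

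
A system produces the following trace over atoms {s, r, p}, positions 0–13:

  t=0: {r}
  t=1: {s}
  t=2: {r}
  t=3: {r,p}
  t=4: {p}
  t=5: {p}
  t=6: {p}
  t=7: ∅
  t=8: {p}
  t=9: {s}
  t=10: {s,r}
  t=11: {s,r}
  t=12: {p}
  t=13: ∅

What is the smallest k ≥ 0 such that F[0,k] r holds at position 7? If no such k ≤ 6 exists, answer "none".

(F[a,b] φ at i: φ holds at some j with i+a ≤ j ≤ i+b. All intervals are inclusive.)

3

Scan j = 7,8,… for r:
  j=7: fails
  j=8: fails
  j=9: fails
  j=10: holds
First hit at j=10, so smallest k = 10-7 = 3.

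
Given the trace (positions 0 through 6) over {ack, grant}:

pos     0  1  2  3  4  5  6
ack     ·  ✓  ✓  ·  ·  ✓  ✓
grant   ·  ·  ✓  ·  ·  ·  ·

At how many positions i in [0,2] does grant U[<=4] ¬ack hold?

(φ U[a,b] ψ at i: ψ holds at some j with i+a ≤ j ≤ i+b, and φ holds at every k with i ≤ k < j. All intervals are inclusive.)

2

Evaluate at each i in [0,2]:
  i=0: ✓ (rhs at j=0)
  i=1: ✗ (lhs fails at k=1 before rhs at j=3)
  i=2: ✓ (rhs at j=3; lhs holds on [2,2])
Positions where it holds: {0, 2} → 2.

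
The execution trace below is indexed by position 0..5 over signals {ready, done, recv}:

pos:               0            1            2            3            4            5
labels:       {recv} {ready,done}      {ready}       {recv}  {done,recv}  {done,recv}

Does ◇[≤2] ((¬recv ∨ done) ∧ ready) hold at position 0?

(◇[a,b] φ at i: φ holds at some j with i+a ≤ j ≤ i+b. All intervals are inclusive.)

Check ((¬recv ∨ done) ∧ ready) at each j in [0,2]:
  j=0: false
  j=1: true
  j=2: true
Found at j=1 → formula holds.

True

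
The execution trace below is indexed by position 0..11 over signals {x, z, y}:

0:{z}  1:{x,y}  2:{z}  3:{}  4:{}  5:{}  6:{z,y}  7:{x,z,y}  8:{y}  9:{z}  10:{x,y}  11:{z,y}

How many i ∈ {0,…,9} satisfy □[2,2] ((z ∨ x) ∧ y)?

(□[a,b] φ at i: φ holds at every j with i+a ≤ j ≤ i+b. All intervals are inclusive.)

4

Evaluate at each i in [0,9]:
  i=0: ✗ (fails at j=2)
  i=1: ✗ (fails at j=3)
  i=2: ✗ (fails at j=4)
  i=3: ✗ (fails at j=5)
  i=4: ✓ (all of [6,6])
  i=5: ✓ (all of [7,7])
  i=6: ✗ (fails at j=8)
  i=7: ✗ (fails at j=9)
  i=8: ✓ (all of [10,10])
  i=9: ✓ (all of [11,11])
Positions where it holds: {4, 5, 8, 9} → 4.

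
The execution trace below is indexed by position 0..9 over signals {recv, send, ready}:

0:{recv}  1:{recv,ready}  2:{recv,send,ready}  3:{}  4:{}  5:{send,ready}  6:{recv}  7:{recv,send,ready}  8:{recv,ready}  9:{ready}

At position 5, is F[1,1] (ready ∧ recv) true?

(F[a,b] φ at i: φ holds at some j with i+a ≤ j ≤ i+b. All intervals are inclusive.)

No

Check (ready ∧ recv) at each j in [6,6]:
  j=6: false
No position in the window satisfies it → formula fails.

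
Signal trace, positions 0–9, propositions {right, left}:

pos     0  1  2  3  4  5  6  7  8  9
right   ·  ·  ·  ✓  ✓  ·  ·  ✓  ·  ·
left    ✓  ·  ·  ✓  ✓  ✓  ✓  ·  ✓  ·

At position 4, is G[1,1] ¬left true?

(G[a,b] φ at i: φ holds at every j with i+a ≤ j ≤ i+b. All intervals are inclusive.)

Does not hold

Check ¬left at every j in [5,5]:
  j=5: false
Fails at j=5 → formula fails.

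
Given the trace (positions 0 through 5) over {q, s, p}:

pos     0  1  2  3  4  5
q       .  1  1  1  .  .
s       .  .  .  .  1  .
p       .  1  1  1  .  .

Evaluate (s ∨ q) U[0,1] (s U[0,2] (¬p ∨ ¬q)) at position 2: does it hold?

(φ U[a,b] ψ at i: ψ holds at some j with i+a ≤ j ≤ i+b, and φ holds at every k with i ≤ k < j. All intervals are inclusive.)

Does not hold

Need some j in [2,3] with (s U[0,2] (¬p ∨ ¬q)), and (s ∨ q) at every k in [2,j-1].
  j=2: (s U[0,2] (¬p ∨ ¬q)) — fails.
  j=3: (s U[0,2] (¬p ∨ ¬q)) — fails.
No j in the window works → until fails.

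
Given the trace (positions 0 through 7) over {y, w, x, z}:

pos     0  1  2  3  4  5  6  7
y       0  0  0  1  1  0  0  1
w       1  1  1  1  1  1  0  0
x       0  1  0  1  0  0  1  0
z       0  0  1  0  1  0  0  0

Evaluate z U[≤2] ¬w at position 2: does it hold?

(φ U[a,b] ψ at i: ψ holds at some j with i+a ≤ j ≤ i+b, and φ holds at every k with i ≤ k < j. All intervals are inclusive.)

Does not hold

Need some j in [2,4] with ¬w, and z at every k in [2,j-1].
  j=2: ¬w false.
  j=3: ¬w false.
  j=4: ¬w false.
No j in the window works → until fails.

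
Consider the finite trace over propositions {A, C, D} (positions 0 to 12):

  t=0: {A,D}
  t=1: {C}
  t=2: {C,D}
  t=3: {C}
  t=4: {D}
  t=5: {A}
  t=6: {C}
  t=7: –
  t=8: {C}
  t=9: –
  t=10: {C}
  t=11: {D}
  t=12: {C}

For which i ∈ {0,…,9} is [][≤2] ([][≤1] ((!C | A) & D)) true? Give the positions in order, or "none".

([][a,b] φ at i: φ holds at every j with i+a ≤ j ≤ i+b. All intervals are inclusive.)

none

Evaluate at each i in [0,9]:
  i=0: ✗ (fails at j=0)
  i=1: ✗ (fails at j=1)
  i=2: ✗ (fails at j=2)
  i=3: ✗ (fails at j=3)
  i=4: ✗ (fails at j=4)
  i=5: ✗ (fails at j=5)
  i=6: ✗ (fails at j=6)
  i=7: ✗ (fails at j=7)
  i=8: ✗ (fails at j=8)
  i=9: ✗ (fails at j=9)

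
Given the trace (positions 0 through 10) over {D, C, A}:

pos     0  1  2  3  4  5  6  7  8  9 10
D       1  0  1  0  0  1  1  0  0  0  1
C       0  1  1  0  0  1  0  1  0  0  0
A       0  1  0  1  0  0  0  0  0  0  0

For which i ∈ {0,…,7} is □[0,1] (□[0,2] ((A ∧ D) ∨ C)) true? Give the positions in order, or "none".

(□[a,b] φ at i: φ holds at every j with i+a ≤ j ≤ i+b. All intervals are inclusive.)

Evaluate at each i in [0,7]:
  i=0: ✗ (fails at j=0)
  i=1: ✗ (fails at j=1)
  i=2: ✗ (fails at j=2)
  i=3: ✗ (fails at j=3)
  i=4: ✗ (fails at j=4)
  i=5: ✗ (fails at j=5)
  i=6: ✗ (fails at j=6)
  i=7: ✗ (fails at j=7)

none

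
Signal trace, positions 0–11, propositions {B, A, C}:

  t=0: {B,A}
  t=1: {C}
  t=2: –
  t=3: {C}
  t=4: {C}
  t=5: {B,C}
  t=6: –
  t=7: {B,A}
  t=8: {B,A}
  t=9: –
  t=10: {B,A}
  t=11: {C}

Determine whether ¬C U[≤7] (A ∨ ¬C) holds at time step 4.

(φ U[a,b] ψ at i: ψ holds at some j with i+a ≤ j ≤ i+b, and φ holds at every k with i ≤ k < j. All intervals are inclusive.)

Need some j in [4,11] with (A ∨ ¬C), and ¬C at every k in [4,j-1].
  j=4: (A ∨ ¬C) false.
  j=5: (A ∨ ¬C) false.
  j=6: (A ∨ ¬C) holds, but ¬C fails at k=4 → not this j.
  j=7: (A ∨ ¬C) holds, but ¬C fails at k=4 → not this j.
  j=8: (A ∨ ¬C) holds, but ¬C fails at k=4 → not this j.
  j=9: (A ∨ ¬C) holds, but ¬C fails at k=4 → not this j.
  j=10: (A ∨ ¬C) holds, but ¬C fails at k=4 → not this j.
  j=11: (A ∨ ¬C) false.
No j in the window works → until fails.

Does not hold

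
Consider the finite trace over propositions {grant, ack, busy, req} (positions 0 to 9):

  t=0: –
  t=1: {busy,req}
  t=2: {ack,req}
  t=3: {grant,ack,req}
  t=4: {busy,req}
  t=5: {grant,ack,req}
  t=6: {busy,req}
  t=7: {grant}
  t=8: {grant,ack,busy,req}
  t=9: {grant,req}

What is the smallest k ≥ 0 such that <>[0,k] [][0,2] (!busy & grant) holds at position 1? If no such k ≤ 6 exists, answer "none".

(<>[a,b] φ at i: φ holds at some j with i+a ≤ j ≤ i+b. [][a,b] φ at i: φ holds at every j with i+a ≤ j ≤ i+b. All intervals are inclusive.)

Scan j = 1,2,… for [][0,2] (!busy & grant):
  j=1: fails
  j=2: fails
  j=3: fails
  j=4: fails
  j=5: fails
  j=6: fails
  j=7: fails
No j in [1,7] satisfies it → none.

none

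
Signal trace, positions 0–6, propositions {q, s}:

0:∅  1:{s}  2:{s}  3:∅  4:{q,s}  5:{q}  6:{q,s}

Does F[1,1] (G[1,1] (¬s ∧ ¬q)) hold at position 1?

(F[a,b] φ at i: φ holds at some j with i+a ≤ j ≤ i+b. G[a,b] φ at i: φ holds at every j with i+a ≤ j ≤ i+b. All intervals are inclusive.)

Check G[1,1] (¬s ∧ ¬q) at each j in [2,2]:
  j=2: holds on [3,3]
Found at j=2 → formula holds.

True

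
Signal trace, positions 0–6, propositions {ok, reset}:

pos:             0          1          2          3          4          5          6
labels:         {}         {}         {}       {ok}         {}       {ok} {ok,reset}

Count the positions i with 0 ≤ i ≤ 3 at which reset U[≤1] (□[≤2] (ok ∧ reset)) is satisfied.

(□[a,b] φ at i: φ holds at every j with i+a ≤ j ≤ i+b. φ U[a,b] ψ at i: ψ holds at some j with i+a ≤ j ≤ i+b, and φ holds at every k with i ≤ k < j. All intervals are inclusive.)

Evaluate at each i in [0,3]:
  i=0: ✗ (no rhs in [0,1])
  i=1: ✗ (no rhs in [1,2])
  i=2: ✗ (no rhs in [2,3])
  i=3: ✗ (no rhs in [3,4])
Positions where it holds: {} → 0.

0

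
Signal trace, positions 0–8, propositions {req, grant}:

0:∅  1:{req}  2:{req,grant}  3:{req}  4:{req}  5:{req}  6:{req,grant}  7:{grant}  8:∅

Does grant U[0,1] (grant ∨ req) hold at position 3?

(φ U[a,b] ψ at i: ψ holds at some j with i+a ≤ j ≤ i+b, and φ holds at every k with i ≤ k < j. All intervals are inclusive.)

Need some j in [3,4] with (grant ∨ req), and grant at every k in [3,j-1].
  j=3: (grant ∨ req) holds; no prefix to check → satisfied.

Holds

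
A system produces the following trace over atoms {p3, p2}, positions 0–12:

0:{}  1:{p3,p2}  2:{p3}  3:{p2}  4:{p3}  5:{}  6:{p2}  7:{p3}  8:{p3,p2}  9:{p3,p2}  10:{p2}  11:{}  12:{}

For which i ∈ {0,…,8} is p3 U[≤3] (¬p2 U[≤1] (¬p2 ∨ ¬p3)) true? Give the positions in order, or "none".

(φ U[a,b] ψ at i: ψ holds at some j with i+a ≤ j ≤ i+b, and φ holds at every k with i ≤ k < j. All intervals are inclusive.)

0, 1, 2, 3, 4, 5, 6, 7, 8

Evaluate at each i in [0,8]:
  i=0: ✓ (rhs at j=0)
  i=1: ✓ (rhs at j=2; lhs holds on [1,1])
  i=2: ✓ (rhs at j=2)
  i=3: ✓ (rhs at j=3)
  i=4: ✓ (rhs at j=4)
  i=5: ✓ (rhs at j=5)
  i=6: ✓ (rhs at j=6)
  i=7: ✓ (rhs at j=7)
  i=8: ✓ (rhs at j=10; lhs holds on [8,9])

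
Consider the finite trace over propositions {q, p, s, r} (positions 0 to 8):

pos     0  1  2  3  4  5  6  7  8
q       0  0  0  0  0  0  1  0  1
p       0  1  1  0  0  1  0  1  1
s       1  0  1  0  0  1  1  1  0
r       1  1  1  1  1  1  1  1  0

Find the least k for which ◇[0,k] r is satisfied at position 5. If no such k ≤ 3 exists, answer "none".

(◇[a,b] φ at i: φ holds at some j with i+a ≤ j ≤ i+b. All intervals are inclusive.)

0

Scan j = 5,6,… for r:
  j=5: holds
First hit at j=5, so smallest k = 5-5 = 0.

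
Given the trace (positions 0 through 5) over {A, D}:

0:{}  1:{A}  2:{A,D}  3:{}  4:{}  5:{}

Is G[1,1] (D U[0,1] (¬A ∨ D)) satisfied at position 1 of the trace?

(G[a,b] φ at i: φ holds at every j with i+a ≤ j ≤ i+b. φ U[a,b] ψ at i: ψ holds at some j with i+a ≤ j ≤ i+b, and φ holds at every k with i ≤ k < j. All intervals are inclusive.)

True

Check (D U[0,1] (¬A ∨ D)) at every j in [2,2]:
  j=2: holds
All positions satisfy it → formula holds.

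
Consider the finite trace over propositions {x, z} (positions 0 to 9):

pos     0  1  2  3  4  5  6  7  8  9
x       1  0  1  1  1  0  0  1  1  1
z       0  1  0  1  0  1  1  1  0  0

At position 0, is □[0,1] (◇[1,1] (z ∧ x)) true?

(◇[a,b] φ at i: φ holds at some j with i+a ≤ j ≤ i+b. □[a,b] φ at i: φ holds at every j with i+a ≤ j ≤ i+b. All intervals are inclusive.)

Check ◇[1,1] (z ∧ x) at every j in [0,1]:
  j=0: fails (none in [1,1])
  j=1: fails (none in [2,2])
Fails at j=0 → formula fails.

Does not hold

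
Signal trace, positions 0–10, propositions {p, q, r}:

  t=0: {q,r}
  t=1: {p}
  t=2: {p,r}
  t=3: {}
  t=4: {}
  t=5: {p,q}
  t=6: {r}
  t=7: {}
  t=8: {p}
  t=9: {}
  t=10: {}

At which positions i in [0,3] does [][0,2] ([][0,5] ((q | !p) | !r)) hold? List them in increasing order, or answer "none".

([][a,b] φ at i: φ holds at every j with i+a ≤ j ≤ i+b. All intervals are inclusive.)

Evaluate at each i in [0,3]:
  i=0: ✗ (fails at j=0)
  i=1: ✗ (fails at j=1)
  i=2: ✗ (fails at j=2)
  i=3: ✓ (all of [3,5])

3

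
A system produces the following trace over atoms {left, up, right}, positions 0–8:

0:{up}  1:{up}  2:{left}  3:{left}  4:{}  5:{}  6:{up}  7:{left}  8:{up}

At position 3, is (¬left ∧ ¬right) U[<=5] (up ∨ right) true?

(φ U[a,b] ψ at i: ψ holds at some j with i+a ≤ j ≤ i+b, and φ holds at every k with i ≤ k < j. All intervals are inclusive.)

Need some j in [3,8] with (up ∨ right), and (¬left ∧ ¬right) at every k in [3,j-1].
  j=3: (up ∨ right) false.
  j=4: (up ∨ right) false.
  j=5: (up ∨ right) false.
  j=6: (up ∨ right) holds, but (¬left ∧ ¬right) fails at k=3 → not this j.
  j=7: (up ∨ right) false.
  j=8: (up ∨ right) holds, but (¬left ∧ ¬right) fails at k=3 → not this j.
No j in the window works → until fails.

Does not hold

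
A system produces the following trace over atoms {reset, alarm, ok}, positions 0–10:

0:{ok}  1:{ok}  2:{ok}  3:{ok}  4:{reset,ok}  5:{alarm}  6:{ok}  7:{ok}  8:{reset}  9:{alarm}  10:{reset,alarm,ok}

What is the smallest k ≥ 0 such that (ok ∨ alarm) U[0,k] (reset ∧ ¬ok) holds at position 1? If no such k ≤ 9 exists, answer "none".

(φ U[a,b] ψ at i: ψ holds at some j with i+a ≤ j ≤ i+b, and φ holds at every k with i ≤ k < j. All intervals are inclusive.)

Need earliest j ≥ 1 with (reset ∧ ¬ok), and (ok ∨ alarm) at every k in [1,j-1].
  j=1: rhs fails.
  j=2: rhs fails.
  j=3: rhs fails.
  j=4: rhs fails.
  j=5: rhs fails.
  j=6: rhs fails.
  j=7: rhs fails.
  j=8: rhs holds; lhs holds on [1,7]. k = 7.

7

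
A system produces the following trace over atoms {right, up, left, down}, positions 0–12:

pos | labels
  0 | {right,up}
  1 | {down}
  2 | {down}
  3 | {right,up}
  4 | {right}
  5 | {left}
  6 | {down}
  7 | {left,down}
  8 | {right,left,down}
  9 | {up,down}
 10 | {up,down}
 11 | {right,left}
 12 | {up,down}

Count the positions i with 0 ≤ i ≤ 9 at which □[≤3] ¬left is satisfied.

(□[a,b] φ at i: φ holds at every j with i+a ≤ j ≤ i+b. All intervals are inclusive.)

2

Evaluate at each i in [0,9]:
  i=0: ✓ (all of [0,3])
  i=1: ✓ (all of [1,4])
  i=2: ✗ (fails at j=5)
  i=3: ✗ (fails at j=5)
  i=4: ✗ (fails at j=5)
  i=5: ✗ (fails at j=5)
  i=6: ✗ (fails at j=7)
  i=7: ✗ (fails at j=7)
  i=8: ✗ (fails at j=8)
  i=9: ✗ (fails at j=11)
Positions where it holds: {0, 1} → 2.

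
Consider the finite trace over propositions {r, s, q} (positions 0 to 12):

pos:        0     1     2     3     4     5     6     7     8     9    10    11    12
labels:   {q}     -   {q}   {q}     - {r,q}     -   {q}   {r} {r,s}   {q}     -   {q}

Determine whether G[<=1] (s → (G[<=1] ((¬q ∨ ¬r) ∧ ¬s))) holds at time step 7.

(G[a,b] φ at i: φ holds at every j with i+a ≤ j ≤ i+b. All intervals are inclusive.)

Check (s → (G[<=1] ((¬q ∨ ¬r) ∧ ¬s))) at every j in [7,8]:
  j=7: antecedent false → ✓
  j=8: antecedent false → ✓
All positions satisfy it → formula holds.

Holds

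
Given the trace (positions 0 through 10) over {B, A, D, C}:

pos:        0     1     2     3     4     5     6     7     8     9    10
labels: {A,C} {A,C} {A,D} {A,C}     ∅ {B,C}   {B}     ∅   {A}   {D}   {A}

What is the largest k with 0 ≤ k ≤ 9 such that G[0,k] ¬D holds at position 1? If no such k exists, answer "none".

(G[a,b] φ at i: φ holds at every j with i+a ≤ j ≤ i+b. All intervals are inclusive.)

¬D must hold from j=1 onward; find where it first fails.
  j=1: holds
  j=2: fails
Holds on [1,1], so largest k = 0.

0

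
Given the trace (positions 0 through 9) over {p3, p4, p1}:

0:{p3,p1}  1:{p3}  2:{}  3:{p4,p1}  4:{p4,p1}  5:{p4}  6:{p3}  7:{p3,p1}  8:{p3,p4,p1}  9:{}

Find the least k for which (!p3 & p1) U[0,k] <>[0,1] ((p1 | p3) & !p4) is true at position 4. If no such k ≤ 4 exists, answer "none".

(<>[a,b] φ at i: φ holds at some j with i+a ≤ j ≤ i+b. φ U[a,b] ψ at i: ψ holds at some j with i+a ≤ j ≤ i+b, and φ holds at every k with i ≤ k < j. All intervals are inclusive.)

Need earliest j ≥ 4 with <>[0,1] ((p1 | p3) & !p4), and (!p3 & p1) at every k in [4,j-1].
  j=4: rhs fails.
  j=5: rhs holds; lhs holds on [4,4]. k = 1.

1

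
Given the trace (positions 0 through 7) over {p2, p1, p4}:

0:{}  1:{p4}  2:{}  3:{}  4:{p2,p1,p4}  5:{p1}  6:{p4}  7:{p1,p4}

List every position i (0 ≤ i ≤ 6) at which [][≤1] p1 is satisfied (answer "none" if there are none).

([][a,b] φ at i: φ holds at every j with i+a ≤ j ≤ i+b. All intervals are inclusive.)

4

Evaluate at each i in [0,6]:
  i=0: ✗ (fails at j=0)
  i=1: ✗ (fails at j=1)
  i=2: ✗ (fails at j=2)
  i=3: ✗ (fails at j=3)
  i=4: ✓ (all of [4,5])
  i=5: ✗ (fails at j=6)
  i=6: ✗ (fails at j=6)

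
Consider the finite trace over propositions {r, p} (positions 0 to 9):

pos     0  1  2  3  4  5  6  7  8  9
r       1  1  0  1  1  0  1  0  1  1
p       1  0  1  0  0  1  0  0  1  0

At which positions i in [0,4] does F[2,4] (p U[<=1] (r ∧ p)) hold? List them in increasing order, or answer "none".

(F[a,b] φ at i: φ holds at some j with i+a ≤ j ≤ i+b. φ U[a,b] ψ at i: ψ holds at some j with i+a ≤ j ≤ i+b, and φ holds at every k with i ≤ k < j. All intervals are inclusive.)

Evaluate at each i in [0,4]:
  i=0: ✗ (none in [2,4])
  i=1: ✗ (none in [3,5])
  i=2: ✗ (none in [4,6])
  i=3: ✗ (none in [5,7])
  i=4: ✓ (witness j=8)

4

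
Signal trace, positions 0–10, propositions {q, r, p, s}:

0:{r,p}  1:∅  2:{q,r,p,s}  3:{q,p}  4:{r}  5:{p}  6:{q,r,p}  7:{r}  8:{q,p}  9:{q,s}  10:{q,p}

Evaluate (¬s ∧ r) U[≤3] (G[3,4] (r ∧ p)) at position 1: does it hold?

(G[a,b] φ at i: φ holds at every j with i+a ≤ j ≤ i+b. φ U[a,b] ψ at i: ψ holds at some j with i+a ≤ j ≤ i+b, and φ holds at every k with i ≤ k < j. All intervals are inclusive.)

Need some j in [1,4] with G[3,4] (r ∧ p), and (¬s ∧ r) at every k in [1,j-1].
  j=1: G[3,4] (r ∧ p) — fails at 4.
  j=2: G[3,4] (r ∧ p) — fails at 5.
  j=3: G[3,4] (r ∧ p) — fails at 7.
  j=4: G[3,4] (r ∧ p) — fails at 7.
No j in the window works → until fails.

Does not hold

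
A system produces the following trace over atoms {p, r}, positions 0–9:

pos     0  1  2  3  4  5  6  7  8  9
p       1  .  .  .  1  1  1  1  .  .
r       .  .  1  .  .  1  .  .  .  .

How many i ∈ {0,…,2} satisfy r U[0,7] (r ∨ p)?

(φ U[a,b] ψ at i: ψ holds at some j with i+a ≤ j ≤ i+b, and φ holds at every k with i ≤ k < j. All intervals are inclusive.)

2

Evaluate at each i in [0,2]:
  i=0: ✓ (rhs at j=0)
  i=1: ✗ (lhs fails at k=1 before rhs at j=2)
  i=2: ✓ (rhs at j=2)
Positions where it holds: {0, 2} → 2.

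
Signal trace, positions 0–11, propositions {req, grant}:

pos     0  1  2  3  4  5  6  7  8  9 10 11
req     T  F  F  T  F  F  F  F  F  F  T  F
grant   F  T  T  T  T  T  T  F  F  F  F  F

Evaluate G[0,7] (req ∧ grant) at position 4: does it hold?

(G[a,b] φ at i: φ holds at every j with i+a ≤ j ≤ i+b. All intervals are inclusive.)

Check (req ∧ grant) at every j in [4,11]:
  j=4: false
  j=5: false
  j=6: false
  j=7: false
  j=8: false
  j=9: false
  j=10: false
  j=11: false
Fails at j=4 → formula fails.

Does not hold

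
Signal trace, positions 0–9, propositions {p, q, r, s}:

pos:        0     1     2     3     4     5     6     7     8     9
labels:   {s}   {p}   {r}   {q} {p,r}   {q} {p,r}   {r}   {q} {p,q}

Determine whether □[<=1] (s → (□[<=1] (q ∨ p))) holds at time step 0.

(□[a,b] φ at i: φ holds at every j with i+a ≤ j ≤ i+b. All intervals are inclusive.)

Check (s → (□[<=1] (q ∨ p))) at every j in [0,1]:
  j=0: antecedent true; consequent fails at 0 → ✗
  j=1: antecedent false → ✓
Fails at j=0 → formula fails.

No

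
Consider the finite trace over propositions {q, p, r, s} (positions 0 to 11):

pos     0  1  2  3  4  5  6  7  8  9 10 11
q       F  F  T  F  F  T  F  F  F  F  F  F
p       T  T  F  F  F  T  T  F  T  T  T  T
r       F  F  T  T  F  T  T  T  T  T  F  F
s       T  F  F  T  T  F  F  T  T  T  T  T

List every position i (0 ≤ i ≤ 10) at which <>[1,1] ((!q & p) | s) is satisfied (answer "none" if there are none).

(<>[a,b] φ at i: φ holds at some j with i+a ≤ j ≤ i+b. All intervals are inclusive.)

Evaluate at each i in [0,10]:
  i=0: ✓ (witness j=1)
  i=1: ✗ (none in [2,2])
  i=2: ✓ (witness j=3)
  i=3: ✓ (witness j=4)
  i=4: ✗ (none in [5,5])
  i=5: ✓ (witness j=6)
  i=6: ✓ (witness j=7)
  i=7: ✓ (witness j=8)
  i=8: ✓ (witness j=9)
  i=9: ✓ (witness j=10)
  i=10: ✓ (witness j=11)

0, 2, 3, 5, 6, 7, 8, 9, 10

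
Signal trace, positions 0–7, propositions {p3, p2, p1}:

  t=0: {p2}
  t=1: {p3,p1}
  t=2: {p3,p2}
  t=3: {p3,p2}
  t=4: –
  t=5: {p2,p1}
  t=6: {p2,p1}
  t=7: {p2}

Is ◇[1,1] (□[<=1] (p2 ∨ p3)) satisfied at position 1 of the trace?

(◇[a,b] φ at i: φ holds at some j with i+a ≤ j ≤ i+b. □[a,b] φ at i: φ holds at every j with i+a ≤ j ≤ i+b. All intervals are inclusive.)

Check □[<=1] (p2 ∨ p3) at each j in [2,2]:
  j=2: holds on [2,3]
Found at j=2 → formula holds.

Holds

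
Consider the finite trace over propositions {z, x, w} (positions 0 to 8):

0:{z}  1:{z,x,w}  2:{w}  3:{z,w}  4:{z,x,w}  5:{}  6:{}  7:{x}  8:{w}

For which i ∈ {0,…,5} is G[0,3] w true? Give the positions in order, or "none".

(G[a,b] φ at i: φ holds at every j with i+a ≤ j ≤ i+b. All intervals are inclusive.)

Evaluate at each i in [0,5]:
  i=0: ✗ (fails at j=0)
  i=1: ✓ (all of [1,4])
  i=2: ✗ (fails at j=5)
  i=3: ✗ (fails at j=5)
  i=4: ✗ (fails at j=5)
  i=5: ✗ (fails at j=5)

1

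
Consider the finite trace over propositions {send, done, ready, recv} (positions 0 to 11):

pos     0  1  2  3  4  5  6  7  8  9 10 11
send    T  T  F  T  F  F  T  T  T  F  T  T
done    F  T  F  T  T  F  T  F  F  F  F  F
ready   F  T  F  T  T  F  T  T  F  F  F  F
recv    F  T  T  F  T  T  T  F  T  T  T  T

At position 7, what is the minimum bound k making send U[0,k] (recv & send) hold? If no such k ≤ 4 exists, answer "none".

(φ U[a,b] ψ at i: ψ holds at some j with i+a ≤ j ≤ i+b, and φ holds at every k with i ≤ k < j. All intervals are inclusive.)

Need earliest j ≥ 7 with (recv & send), and send at every k in [7,j-1].
  j=7: rhs fails.
  j=8: rhs holds; lhs holds on [7,7]. k = 1.

1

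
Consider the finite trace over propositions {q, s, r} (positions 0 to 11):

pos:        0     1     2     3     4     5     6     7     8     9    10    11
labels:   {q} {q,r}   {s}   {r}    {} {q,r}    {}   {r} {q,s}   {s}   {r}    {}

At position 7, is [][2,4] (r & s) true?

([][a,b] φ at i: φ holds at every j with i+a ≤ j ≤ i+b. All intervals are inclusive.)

No

Check (r & s) at every j in [9,11]:
  j=9: false
  j=10: false
  j=11: false
Fails at j=9 → formula fails.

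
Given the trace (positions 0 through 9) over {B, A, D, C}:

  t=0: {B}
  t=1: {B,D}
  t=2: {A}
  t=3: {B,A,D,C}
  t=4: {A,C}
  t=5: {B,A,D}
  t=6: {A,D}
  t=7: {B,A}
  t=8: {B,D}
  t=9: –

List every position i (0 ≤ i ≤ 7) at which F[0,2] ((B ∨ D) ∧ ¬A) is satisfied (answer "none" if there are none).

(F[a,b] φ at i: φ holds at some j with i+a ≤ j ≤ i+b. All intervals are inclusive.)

Evaluate at each i in [0,7]:
  i=0: ✓ (witness j=0)
  i=1: ✓ (witness j=1)
  i=2: ✗ (none in [2,4])
  i=3: ✗ (none in [3,5])
  i=4: ✗ (none in [4,6])
  i=5: ✗ (none in [5,7])
  i=6: ✓ (witness j=8)
  i=7: ✓ (witness j=8)

0, 1, 6, 7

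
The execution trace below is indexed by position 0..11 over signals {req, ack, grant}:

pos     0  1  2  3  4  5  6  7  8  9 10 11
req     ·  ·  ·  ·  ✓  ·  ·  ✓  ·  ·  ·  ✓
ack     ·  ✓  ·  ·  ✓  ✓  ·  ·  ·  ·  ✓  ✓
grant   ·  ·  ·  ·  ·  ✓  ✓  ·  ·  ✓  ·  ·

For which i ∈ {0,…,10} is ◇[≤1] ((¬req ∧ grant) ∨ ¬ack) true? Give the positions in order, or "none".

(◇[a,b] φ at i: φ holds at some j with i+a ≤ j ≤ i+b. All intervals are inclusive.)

0, 1, 2, 3, 4, 5, 6, 7, 8, 9

Evaluate at each i in [0,10]:
  i=0: ✓ (witness j=0)
  i=1: ✓ (witness j=2)
  i=2: ✓ (witness j=2)
  i=3: ✓ (witness j=3)
  i=4: ✓ (witness j=5)
  i=5: ✓ (witness j=5)
  i=6: ✓ (witness j=6)
  i=7: ✓ (witness j=7)
  i=8: ✓ (witness j=8)
  i=9: ✓ (witness j=9)
  i=10: ✗ (none in [10,11])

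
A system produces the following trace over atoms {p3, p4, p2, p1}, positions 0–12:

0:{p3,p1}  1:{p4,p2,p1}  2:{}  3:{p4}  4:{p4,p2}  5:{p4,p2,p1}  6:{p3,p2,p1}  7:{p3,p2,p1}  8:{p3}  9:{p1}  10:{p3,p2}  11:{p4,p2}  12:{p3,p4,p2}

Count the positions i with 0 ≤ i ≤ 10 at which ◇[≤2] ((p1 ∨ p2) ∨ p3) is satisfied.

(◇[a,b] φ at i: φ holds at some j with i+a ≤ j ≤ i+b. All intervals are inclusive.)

Evaluate at each i in [0,10]:
  i=0: ✓ (witness j=0)
  i=1: ✓ (witness j=1)
  i=2: ✓ (witness j=4)
  i=3: ✓ (witness j=4)
  i=4: ✓ (witness j=4)
  i=5: ✓ (witness j=5)
  i=6: ✓ (witness j=6)
  i=7: ✓ (witness j=7)
  i=8: ✓ (witness j=8)
  i=9: ✓ (witness j=9)
  i=10: ✓ (witness j=10)
Positions where it holds: {0, 1, 2, 3, 4, 5, 6, 7, 8, 9, 10} → 11.

11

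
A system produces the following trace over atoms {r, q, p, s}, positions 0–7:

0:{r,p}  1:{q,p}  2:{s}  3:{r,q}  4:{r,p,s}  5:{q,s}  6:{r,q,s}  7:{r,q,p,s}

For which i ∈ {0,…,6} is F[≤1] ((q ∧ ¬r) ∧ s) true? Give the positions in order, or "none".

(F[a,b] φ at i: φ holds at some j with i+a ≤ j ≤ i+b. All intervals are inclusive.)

4, 5

Evaluate at each i in [0,6]:
  i=0: ✗ (none in [0,1])
  i=1: ✗ (none in [1,2])
  i=2: ✗ (none in [2,3])
  i=3: ✗ (none in [3,4])
  i=4: ✓ (witness j=5)
  i=5: ✓ (witness j=5)
  i=6: ✗ (none in [6,7])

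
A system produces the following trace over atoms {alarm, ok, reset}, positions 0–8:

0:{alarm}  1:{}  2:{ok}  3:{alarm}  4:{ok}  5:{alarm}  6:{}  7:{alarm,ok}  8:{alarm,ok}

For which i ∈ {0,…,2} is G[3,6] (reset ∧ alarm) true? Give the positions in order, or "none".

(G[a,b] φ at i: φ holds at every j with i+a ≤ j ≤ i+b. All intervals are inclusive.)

Evaluate at each i in [0,2]:
  i=0: ✗ (fails at j=3)
  i=1: ✗ (fails at j=4)
  i=2: ✗ (fails at j=5)

none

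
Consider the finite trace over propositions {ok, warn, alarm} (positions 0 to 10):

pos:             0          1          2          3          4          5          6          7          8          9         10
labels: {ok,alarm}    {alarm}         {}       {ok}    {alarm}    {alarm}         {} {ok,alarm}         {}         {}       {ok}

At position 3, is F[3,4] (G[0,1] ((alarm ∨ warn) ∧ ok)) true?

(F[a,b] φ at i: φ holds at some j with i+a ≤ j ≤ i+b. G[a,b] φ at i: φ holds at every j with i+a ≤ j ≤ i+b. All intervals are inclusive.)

False

Check G[0,1] ((alarm ∨ warn) ∧ ok) at each j in [6,7]:
  j=6: fails at 6
  j=7: fails at 8
No position in the window satisfies it → formula fails.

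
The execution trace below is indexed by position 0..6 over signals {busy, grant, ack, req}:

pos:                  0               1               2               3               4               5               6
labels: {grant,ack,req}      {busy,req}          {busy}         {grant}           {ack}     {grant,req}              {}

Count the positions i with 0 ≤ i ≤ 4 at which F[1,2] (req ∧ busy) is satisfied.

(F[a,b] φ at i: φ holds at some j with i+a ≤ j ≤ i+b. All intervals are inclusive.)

1

Evaluate at each i in [0,4]:
  i=0: ✓ (witness j=1)
  i=1: ✗ (none in [2,3])
  i=2: ✗ (none in [3,4])
  i=3: ✗ (none in [4,5])
  i=4: ✗ (none in [5,6])
Positions where it holds: {0} → 1.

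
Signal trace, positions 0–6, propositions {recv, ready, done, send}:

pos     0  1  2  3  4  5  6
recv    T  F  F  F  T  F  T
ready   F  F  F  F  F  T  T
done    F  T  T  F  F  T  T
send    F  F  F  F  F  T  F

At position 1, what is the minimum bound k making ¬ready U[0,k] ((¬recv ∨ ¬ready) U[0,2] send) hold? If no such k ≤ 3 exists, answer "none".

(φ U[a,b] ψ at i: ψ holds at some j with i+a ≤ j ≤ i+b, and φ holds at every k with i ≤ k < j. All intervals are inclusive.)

2

Need earliest j ≥ 1 with ((¬recv ∨ ¬ready) U[0,2] send), and ¬ready at every k in [1,j-1].
  j=1: rhs fails.
  j=2: rhs fails.
  j=3: rhs holds; lhs holds on [1,2]. k = 2.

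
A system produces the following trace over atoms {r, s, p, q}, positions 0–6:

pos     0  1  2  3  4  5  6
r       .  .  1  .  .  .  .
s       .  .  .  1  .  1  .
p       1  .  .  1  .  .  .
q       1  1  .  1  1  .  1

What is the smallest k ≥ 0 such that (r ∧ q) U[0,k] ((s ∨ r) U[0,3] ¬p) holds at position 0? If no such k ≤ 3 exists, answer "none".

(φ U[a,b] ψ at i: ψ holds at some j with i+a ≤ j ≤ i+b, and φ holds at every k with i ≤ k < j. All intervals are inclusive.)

Need earliest j ≥ 0 with ((s ∨ r) U[0,3] ¬p), and (r ∧ q) at every k in [0,j-1].
  j=0: rhs fails.
  j=1: rhs holds but lhs fails at k=0.
  j=2: rhs holds but lhs fails at k=0.
  j=3: rhs holds but lhs fails at k=0.
No witness within the range → none.

none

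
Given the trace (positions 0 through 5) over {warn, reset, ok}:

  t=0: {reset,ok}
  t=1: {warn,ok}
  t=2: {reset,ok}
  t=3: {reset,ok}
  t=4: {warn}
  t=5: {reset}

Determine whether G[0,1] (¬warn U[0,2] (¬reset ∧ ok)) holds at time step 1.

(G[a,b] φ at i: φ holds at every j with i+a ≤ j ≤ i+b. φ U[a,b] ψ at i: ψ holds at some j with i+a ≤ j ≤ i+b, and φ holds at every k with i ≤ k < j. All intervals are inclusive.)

Check (¬warn U[0,2] (¬reset ∧ ok)) at every j in [1,2]:
  j=1: holds
  j=2: fails
Fails at j=2 → formula fails.

No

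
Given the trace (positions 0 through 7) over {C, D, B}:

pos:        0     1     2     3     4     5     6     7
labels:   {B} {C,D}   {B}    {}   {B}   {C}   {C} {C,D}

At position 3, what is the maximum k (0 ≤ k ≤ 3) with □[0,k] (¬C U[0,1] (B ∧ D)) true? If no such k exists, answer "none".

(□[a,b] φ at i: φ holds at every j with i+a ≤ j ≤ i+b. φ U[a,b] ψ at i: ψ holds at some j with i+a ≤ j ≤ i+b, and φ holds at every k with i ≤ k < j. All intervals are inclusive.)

none

(¬C U[0,1] (B ∧ D)) must hold from j=3 onward; find where it first fails.
  j=3: fails → no k works.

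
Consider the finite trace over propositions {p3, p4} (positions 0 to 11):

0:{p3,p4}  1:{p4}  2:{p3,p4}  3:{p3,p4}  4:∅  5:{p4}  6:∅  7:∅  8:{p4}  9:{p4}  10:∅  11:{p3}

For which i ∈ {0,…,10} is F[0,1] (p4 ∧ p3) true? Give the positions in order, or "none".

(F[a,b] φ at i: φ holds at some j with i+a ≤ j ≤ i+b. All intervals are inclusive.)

Evaluate at each i in [0,10]:
  i=0: ✓ (witness j=0)
  i=1: ✓ (witness j=2)
  i=2: ✓ (witness j=2)
  i=3: ✓ (witness j=3)
  i=4: ✗ (none in [4,5])
  i=5: ✗ (none in [5,6])
  i=6: ✗ (none in [6,7])
  i=7: ✗ (none in [7,8])
  i=8: ✗ (none in [8,9])
  i=9: ✗ (none in [9,10])
  i=10: ✗ (none in [10,11])

0, 1, 2, 3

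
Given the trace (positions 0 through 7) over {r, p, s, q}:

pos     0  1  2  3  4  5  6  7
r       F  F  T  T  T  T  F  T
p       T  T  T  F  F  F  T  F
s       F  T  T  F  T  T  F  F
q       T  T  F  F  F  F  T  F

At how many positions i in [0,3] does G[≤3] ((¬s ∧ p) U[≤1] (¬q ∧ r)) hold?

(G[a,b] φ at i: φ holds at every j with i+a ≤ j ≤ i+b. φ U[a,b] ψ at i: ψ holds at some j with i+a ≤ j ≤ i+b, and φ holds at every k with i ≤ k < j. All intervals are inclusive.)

2

Evaluate at each i in [0,3]:
  i=0: ✗ (fails at j=0)
  i=1: ✗ (fails at j=1)
  i=2: ✓ (all of [2,5])
  i=3: ✓ (all of [3,6])
Positions where it holds: {2, 3} → 2.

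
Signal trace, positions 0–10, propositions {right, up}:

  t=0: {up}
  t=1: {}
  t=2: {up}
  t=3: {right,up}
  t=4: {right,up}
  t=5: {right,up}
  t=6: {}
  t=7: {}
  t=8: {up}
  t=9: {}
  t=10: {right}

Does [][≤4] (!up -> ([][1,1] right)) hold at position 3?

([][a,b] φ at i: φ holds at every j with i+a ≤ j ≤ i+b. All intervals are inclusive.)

Check (!up -> ([][1,1] right)) at every j in [3,7]:
  j=3: antecedent false → ✓
  j=4: antecedent false → ✓
  j=5: antecedent false → ✓
  j=6: antecedent true; consequent fails at 7 → ✗
  j=7: antecedent true; consequent fails at 8 → ✗
Fails at j=6 → formula fails.

No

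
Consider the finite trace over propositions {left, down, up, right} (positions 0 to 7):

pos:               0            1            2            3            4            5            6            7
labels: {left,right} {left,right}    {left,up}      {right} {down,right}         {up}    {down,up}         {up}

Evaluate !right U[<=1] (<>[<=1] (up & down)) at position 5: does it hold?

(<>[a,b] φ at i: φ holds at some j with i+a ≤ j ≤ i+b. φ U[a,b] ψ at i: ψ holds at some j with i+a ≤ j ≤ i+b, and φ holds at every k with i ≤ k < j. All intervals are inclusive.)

Need some j in [5,6] with <>[<=1] (up & down), and !right at every k in [5,j-1].
  j=5: <>[<=1] (up & down) holds; no prefix to check → satisfied.

Holds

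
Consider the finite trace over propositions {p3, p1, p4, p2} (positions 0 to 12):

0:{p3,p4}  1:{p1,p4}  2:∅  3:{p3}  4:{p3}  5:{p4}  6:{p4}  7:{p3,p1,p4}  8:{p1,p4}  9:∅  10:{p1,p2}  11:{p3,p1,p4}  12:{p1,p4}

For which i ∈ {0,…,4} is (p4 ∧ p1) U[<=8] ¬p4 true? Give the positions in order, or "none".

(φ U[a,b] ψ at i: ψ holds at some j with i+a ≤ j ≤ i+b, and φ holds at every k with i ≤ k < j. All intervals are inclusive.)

Evaluate at each i in [0,4]:
  i=0: ✗ (lhs fails at k=0 before rhs at j=2)
  i=1: ✓ (rhs at j=2; lhs holds on [1,1])
  i=2: ✓ (rhs at j=2)
  i=3: ✓ (rhs at j=3)
  i=4: ✓ (rhs at j=4)

1, 2, 3, 4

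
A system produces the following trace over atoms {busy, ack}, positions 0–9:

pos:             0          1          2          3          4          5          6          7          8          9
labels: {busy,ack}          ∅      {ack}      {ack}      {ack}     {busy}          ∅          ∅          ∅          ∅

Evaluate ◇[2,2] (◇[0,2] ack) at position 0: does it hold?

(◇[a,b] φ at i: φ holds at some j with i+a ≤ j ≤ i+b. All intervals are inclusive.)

Check ◇[0,2] ack at each j in [2,2]:
  j=2: holds (witness at 2)
Found at j=2 → formula holds.

True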